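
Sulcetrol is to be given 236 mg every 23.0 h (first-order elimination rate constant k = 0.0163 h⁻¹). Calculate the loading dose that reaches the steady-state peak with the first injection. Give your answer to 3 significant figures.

755 mg

Accumulation ratio R = 1 / (1 − e^(−kτ)) = 1 / (1 − e^(−0.01630×23.0)) = 1 / (1 − 0.6874) = 3.199
Loading dose = maintenance dose × R = 236 × 3.199 ≈ 755 mg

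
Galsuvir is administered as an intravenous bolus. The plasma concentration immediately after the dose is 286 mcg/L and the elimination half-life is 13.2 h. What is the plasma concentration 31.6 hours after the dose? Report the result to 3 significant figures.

54.4 mcg/L

k = ln 2 / 13.2 = 0.05251 h⁻¹
C(t) = C₀ e^(−kt) = 286 × e^(−0.05251 × 31.6) = 286 × e^(−1.659) = 286 × 0.1903 ≈ 54.4 mcg/L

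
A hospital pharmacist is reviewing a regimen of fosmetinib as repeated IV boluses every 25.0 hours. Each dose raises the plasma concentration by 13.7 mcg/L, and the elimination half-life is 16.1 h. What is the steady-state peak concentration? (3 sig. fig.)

k = ln 2 / 16.1 = 0.04305 h⁻¹
Fraction remaining after one interval: e^(−kτ) = e^(−0.04305 × 25.0) = 0.3408
R = 1 / (1 − 0.3408) = 1.517
Css,max = 13.7 × 1.517 ≈ 20.8 mcg/L

20.8 mcg/L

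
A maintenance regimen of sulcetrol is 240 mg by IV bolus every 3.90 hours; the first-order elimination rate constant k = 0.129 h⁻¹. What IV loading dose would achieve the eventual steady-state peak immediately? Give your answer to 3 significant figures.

Accumulation ratio R = 1 / (1 − e^(−kτ)) = 1 / (1 − e^(−0.1290×3.90)) = 1 / (1 − 0.6047) = 2.529
Loading dose = maintenance dose × R = 240 × 2.529 ≈ 607 mg

607 mg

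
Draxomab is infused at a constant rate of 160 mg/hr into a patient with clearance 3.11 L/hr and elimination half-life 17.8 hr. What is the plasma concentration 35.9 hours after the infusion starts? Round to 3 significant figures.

38.7 mg/L

Css = rate / CL = 160 / 3.11 = 51.45 mg/L
k = ln 2 / 17.8 = 0.03894 hr⁻¹
C(t) = Css (1 − e^(−kt)) = 51.45 × (1 − e^(−1.398)) = 51.45 × 0.7529 ≈ 38.7 mg/L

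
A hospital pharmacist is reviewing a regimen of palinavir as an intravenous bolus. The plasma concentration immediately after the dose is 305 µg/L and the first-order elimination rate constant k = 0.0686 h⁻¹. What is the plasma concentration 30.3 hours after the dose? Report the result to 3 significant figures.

38.2 µg/L

C(t) = C₀ e^(−kt) = 305 × e^(−0.06860 × 30.3) = 305 × e^(−2.079) = 305 × 0.1251 ≈ 38.2 µg/L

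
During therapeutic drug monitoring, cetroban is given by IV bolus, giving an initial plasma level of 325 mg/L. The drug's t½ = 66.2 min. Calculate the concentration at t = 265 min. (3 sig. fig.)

20.3 mg/L

k = ln 2 / 66.2 = 0.01047 min⁻¹
C(t) = C₀ e^(−kt) = 325 × e^(−0.01047 × 265) = 325 × e^(−2.775) = 325 × 0.06237 ≈ 20.3 mg/L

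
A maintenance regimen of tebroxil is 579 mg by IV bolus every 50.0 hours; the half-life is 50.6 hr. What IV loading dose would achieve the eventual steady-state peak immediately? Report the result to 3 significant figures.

1170 mg

k = ln 2 / 50.6 = 0.01370 hr⁻¹
Accumulation ratio R = 1 / (1 − e^(−kτ)) = 1 / (1 − e^(−0.01370×50.0)) = 1 / (1 − 0.5041) = 2.017
Loading dose = maintenance dose × R = 579 × 2.017 ≈ 1170 mg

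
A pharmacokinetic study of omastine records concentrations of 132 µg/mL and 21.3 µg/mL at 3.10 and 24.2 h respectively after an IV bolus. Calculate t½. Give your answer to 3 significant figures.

k = ln(C₁/C₂) / (t₂ − t₁) = ln(132/21.3) / (24.2 − 3.10)
  = 1.824 / 21.10 = 0.08645 h⁻¹
t½ = ln 2 / k = ln 2 / 0.08645 ≈ 8.02 hours

8.02 hours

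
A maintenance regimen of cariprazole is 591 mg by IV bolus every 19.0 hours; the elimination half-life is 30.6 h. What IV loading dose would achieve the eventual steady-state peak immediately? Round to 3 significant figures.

1690 mg

k = ln 2 / 30.6 = 0.02265 h⁻¹
Accumulation ratio R = 1 / (1 − e^(−kτ)) = 1 / (1 − e^(−0.02265×19.0)) = 1 / (1 − 0.6503) = 2.859
Loading dose = maintenance dose × R = 591 × 2.859 ≈ 1690 mg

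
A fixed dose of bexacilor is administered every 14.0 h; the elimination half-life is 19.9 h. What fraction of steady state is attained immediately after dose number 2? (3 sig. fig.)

0.623

k = ln 2 / 19.9 = 0.03483 h⁻¹
f_n = 1 − e^(−nkτ) = 1 − e^(−2 × 0.03483 × 14.0) = 1 − e^(−0.9753) = 1 − 0.3771 ≈ 0.623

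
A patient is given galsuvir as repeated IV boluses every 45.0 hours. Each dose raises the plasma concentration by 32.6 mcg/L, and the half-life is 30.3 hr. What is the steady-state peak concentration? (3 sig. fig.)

k = ln 2 / 30.3 = 0.02288 hr⁻¹
Fraction remaining after one interval: e^(−kτ) = e^(−0.02288 × 45.0) = 0.3572
R = 1 / (1 − 0.3572) = 1.556
Css,max = 32.6 × 1.556 ≈ 50.7 mcg/L

50.7 mcg/L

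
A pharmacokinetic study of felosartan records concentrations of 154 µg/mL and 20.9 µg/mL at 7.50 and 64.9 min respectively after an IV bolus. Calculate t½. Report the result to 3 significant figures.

k = ln(C₁/C₂) / (t₂ − t₁) = ln(154/20.9) / (64.9 − 7.50)
  = 1.997 / 57.40 = 0.03479 min⁻¹
t½ = ln 2 / k = ln 2 / 0.03479 ≈ 19.9 minutes

19.9 minutes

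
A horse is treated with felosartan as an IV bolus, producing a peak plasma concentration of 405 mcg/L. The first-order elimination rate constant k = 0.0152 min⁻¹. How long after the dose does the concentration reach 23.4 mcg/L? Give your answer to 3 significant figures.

C(t) = C₀ e^(−kt)  ⇒  t = ln(C₀/C) / k
t = ln(405/23.4) / 0.01520 = 2.851 / 0.01520 ≈ 188 minutes

188 minutes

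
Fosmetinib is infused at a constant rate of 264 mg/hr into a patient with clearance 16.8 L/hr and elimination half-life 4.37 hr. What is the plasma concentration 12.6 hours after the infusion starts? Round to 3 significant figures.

13.6 mg/L

Css = rate / CL = 264 / 16.8 = 15.71 mg/L
k = ln 2 / 4.37 = 0.1586 hr⁻¹
C(t) = Css (1 − e^(−kt)) = 15.71 × (1 − e^(−1.999)) = 15.71 × 0.8645 ≈ 13.6 mg/L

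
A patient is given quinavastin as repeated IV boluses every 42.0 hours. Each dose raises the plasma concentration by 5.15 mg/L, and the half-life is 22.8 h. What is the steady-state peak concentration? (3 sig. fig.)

7.14 mg/L

k = ln 2 / 22.8 = 0.03040 h⁻¹
Fraction remaining after one interval: e^(−kτ) = e^(−0.03040 × 42.0) = 0.2789
R = 1 / (1 − 0.2789) = 1.387
Css,max = 5.15 × 1.387 ≈ 7.14 mg/L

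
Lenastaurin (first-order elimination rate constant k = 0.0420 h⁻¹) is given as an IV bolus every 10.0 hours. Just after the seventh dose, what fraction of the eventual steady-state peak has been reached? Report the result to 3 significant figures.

0.947

f_n = 1 − e^(−nkτ) = 1 − e^(−7 × 0.04200 × 10.0) = 1 − e^(−2.940) = 1 − 0.05287 ≈ 0.947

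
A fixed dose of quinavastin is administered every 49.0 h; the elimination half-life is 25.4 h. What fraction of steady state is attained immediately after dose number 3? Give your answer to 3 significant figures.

0.982

k = ln 2 / 25.4 = 0.02729 h⁻¹
f_n = 1 − e^(−nkτ) = 1 − e^(−3 × 0.02729 × 49.0) = 1 − e^(−4.012) = 1 − 0.01811 ≈ 0.982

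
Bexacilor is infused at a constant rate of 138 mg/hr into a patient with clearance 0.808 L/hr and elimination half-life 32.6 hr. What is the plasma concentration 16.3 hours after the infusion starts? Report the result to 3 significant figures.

50.0 mg/L

Css = rate / CL = 138 / 0.808 = 170.8 mg/L
k = ln 2 / 32.6 = 0.02126 hr⁻¹
C(t) = Css (1 − e^(−kt)) = 170.8 × (1 − e^(−0.3466)) = 170.8 × 0.2929 ≈ 50.0 mg/L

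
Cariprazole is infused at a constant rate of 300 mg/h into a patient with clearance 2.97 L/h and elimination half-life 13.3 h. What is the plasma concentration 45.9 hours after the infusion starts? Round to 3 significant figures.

Css = rate / CL = 300 / 2.97 = 101.0 mg/L
k = ln 2 / 13.3 = 0.05212 h⁻¹
C(t) = Css (1 − e^(−kt)) = 101.0 × (1 − e^(−2.392)) = 101.0 × 0.9086 ≈ 91.8 mg/L

91.8 mg/L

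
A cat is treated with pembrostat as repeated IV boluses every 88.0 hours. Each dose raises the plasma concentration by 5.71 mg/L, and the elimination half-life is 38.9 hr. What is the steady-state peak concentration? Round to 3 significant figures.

7.21 mg/L

k = ln 2 / 38.9 = 0.01782 hr⁻¹
Fraction remaining after one interval: e^(−kτ) = e^(−0.01782 × 88.0) = 0.2085
R = 1 / (1 − 0.2085) = 1.263
Css,max = 5.71 × 1.263 ≈ 7.21 mg/L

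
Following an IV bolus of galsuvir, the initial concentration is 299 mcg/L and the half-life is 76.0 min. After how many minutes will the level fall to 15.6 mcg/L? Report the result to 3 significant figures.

k = ln 2 / 76.0 = 0.009120 min⁻¹
C(t) = C₀ e^(−kt)  ⇒  t = ln(C₀/C) / k
t = ln(299/15.6) / 0.009120 = 2.953 / 0.009120 ≈ 324 minutes

324 minutes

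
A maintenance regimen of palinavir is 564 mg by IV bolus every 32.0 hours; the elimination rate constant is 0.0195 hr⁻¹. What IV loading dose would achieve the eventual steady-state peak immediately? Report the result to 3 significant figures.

Accumulation ratio R = 1 / (1 − e^(−kτ)) = 1 / (1 − e^(−0.01950×32.0)) = 1 / (1 − 0.5358) = 2.154
Loading dose = maintenance dose × R = 564 × 2.154 ≈ 1210 mg

1210 mg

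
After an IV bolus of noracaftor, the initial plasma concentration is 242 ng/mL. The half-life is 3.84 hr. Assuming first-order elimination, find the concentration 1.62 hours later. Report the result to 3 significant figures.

181 ng/mL

k = ln 2 / 3.84 = 0.1805 hr⁻¹
C(t) = C₀ e^(−kt) = 242 × e^(−0.1805 × 1.62) = 242 × e^(−0.2924) = 242 × 0.7465 ≈ 181 ng/mL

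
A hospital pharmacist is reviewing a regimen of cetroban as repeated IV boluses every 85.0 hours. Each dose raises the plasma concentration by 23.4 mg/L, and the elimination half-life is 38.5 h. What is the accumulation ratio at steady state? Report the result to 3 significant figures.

k = ln 2 / 38.5 = 0.01800 h⁻¹
Fraction remaining after one interval: e^(−kτ) = e^(−0.01800 × 85.0) = 0.2165
R = 1 / (1 − 0.2165) = 1 / 0.7835 ≈ 1.28

1.28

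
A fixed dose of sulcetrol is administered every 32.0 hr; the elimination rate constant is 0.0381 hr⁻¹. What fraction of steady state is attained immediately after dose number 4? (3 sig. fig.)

f_n = 1 − e^(−nkτ) = 1 − e^(−4 × 0.03810 × 32.0) = 1 − e^(−4.877) = 1 − 0.007621 ≈ 0.992

0.992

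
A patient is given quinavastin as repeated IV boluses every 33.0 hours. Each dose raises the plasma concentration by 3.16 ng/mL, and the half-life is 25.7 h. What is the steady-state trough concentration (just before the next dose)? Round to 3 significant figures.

2.20 ng/mL

k = ln 2 / 25.7 = 0.02697 h⁻¹
Fraction remaining after one interval: e^(−kτ) = e^(−0.02697 × 33.0) = 0.4106
R = 1 / (1 − 0.4106) = 1.697
Css,max = 3.16 × 1.697 = 5.362 ng/mL
Css,min = Css,max × e^(−kτ) = 5.362 × 0.4106 ≈ 2.20 ng/mL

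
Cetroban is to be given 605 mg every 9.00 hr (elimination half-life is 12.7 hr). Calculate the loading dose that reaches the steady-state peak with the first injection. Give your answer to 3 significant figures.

1560 mg

k = ln 2 / 12.7 = 0.05458 hr⁻¹
Accumulation ratio R = 1 / (1 − e^(−kτ)) = 1 / (1 − e^(−0.05458×9.00)) = 1 / (1 − 0.6119) = 2.577
Loading dose = maintenance dose × R = 605 × 2.577 ≈ 1560 mg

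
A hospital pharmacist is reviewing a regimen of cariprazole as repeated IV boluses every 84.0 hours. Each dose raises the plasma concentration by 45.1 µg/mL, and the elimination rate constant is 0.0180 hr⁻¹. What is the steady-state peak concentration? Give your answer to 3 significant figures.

57.9 µg/mL

Fraction remaining after one interval: e^(−kτ) = e^(−0.01800 × 84.0) = 0.2205
R = 1 / (1 − 0.2205) = 1.283
Css,max = 45.1 × 1.283 ≈ 57.9 µg/mL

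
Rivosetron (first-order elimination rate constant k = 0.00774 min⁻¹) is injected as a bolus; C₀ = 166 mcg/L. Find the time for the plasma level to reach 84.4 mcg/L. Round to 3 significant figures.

C(t) = C₀ e^(−kt)  ⇒  t = ln(C₀/C) / k
t = ln(166/84.4) / 0.007740 = 0.6764 / 0.007740 ≈ 87.4 minutes

87.4 minutes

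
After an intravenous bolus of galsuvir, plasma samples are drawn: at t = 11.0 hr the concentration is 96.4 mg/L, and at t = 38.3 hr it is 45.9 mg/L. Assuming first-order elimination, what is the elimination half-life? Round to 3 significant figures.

k = ln(C₁/C₂) / (t₂ − t₁) = ln(96.4/45.9) / (38.3 − 11.0)
  = 0.7420 / 27.30 = 0.02718 hr⁻¹
t½ = ln 2 / k = ln 2 / 0.02718 ≈ 25.5 hours

25.5 hours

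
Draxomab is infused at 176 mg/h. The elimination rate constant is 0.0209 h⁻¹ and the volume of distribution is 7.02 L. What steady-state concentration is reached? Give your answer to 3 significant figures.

CL = k · V = 0.0209 × 7.02 = 0.1467 L/h
Css = rate / CL = 176 / 0.1467 ≈ 1200 µg/mL

1200 µg/mL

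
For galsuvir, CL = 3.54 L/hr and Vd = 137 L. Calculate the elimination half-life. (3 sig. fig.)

26.8 hours

k = CL / V = 3.54 / 137 = 0.02584 hr⁻¹
t½ = ln 2 / k = ln 2 / 0.02584 ≈ 26.8 hours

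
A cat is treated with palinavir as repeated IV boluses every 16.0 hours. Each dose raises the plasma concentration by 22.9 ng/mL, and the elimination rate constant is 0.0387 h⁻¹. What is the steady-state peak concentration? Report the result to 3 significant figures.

49.6 ng/mL

Fraction remaining after one interval: e^(−kτ) = e^(−0.03870 × 16.0) = 0.5384
R = 1 / (1 − 0.5384) = 2.166
Css,max = 22.9 × 2.166 ≈ 49.6 ng/mL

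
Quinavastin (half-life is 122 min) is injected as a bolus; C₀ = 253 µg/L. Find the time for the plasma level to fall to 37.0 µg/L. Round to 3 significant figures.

k = ln 2 / 122 = 0.005682 min⁻¹
C(t) = C₀ e^(−kt)  ⇒  t = ln(C₀/C) / k
t = ln(253/37.0) / 0.005682 = 1.922 / 0.005682 ≈ 338 minutes

338 minutes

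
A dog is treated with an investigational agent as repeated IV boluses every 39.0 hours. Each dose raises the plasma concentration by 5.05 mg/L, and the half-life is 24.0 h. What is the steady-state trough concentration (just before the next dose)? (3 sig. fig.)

k = ln 2 / 24.0 = 0.02888 h⁻¹
Fraction remaining after one interval: e^(−kτ) = e^(−0.02888 × 39.0) = 0.3242
R = 1 / (1 − 0.3242) = 1.480
Css,max = 5.05 × 1.480 = 7.473 mg/L
Css,min = Css,max × e^(−kτ) = 7.473 × 0.3242 ≈ 2.42 mg/L

2.42 mg/L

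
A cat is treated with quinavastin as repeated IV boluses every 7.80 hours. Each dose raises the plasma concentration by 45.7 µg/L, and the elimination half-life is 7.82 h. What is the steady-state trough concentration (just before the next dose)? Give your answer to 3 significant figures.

k = ln 2 / 7.82 = 0.08864 h⁻¹
Fraction remaining after one interval: e^(−kτ) = e^(−0.08864 × 7.80) = 0.5009
R = 1 / (1 − 0.5009) = 2.004
Css,max = 45.7 × 2.004 = 91.56 µg/L
Css,min = Css,max × e^(−kτ) = 91.56 × 0.5009 ≈ 45.9 µg/L

45.9 µg/L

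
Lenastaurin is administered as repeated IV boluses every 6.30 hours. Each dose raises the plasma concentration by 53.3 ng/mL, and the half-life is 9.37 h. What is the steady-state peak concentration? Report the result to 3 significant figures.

k = ln 2 / 9.37 = 0.07398 h⁻¹
Fraction remaining after one interval: e^(−kτ) = e^(−0.07398 × 6.30) = 0.6275
R = 1 / (1 − 0.6275) = 2.684
Css,max = 53.3 × 2.684 ≈ 143 ng/mL

143 ng/mL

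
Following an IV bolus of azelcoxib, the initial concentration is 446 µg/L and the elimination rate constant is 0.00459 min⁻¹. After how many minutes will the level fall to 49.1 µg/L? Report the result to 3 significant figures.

C(t) = C₀ e^(−kt)  ⇒  t = ln(C₀/C) / k
t = ln(446/49.1) / 0.004590 = 2.206 / 0.004590 ≈ 481 minutes

481 minutes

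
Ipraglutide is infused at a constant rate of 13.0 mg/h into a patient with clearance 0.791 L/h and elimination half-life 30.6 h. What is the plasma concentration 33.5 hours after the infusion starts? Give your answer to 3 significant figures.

8.74 µg/mL

Css = rate / CL = 13.0 / 0.791 = 16.43 µg/mL
k = ln 2 / 30.6 = 0.02265 h⁻¹
C(t) = Css (1 − e^(−kt)) = 16.43 × (1 − e^(−0.7588)) = 16.43 × 0.5318 ≈ 8.74 µg/mL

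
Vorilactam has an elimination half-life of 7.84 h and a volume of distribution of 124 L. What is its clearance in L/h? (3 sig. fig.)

11.0 L/h

k = ln 2 / t½ = ln 2 / 7.84 = 0.08841 h⁻¹
CL = k · V = 0.08841 × 124 ≈ 11.0 L/h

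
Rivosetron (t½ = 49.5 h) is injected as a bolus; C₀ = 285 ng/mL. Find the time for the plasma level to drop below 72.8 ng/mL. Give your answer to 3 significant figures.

97.5 hours

k = ln 2 / 49.5 = 0.01400 h⁻¹
C(t) = C₀ e^(−kt)  ⇒  t = ln(C₀/C) / k
t = ln(285/72.8) / 0.01400 = 1.365 / 0.01400 ≈ 97.5 hours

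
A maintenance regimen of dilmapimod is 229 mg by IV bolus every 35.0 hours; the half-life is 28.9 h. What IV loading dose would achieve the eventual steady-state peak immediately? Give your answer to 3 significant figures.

403 mg

k = ln 2 / 28.9 = 0.02398 h⁻¹
Accumulation ratio R = 1 / (1 − e^(−kτ)) = 1 / (1 − e^(−0.02398×35.0)) = 1 / (1 − 0.4319) = 1.760
Loading dose = maintenance dose × R = 229 × 1.760 ≈ 403 mg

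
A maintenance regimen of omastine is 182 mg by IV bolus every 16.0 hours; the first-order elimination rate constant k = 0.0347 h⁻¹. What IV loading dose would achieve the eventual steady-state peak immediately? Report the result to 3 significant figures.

427 mg

Accumulation ratio R = 1 / (1 − e^(−kτ)) = 1 / (1 − e^(−0.03470×16.0)) = 1 / (1 − 0.5740) = 2.347
Loading dose = maintenance dose × R = 182 × 2.347 ≈ 427 mg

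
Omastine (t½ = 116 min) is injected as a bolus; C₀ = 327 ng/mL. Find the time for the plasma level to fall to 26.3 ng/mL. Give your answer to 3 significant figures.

k = ln 2 / 116 = 0.005975 min⁻¹
C(t) = C₀ e^(−kt)  ⇒  t = ln(C₀/C) / k
t = ln(327/26.3) / 0.005975 = 2.520 / 0.005975 ≈ 422 minutes

422 minutes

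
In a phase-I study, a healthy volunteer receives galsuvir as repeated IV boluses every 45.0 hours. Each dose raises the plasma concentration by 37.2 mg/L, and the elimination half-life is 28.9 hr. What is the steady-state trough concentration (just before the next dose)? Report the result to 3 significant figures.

19.1 mg/L

k = ln 2 / 28.9 = 0.02398 hr⁻¹
Fraction remaining after one interval: e^(−kτ) = e^(−0.02398 × 45.0) = 0.3398
R = 1 / (1 − 0.3398) = 1.515
Css,max = 37.2 × 1.515 = 56.35 mg/L
Css,min = Css,max × e^(−kτ) = 56.35 × 0.3398 ≈ 19.1 mg/L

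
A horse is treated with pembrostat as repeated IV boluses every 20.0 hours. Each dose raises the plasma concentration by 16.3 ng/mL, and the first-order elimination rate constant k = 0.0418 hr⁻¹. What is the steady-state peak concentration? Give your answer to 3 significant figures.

Fraction remaining after one interval: e^(−kτ) = e^(−0.04180 × 20.0) = 0.4334
R = 1 / (1 − 0.4334) = 1.765
Css,max = 16.3 × 1.765 ≈ 28.8 ng/mL

28.8 ng/mL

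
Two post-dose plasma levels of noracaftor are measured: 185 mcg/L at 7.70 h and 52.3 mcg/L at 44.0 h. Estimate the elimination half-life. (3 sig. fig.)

k = ln(C₁/C₂) / (t₂ − t₁) = ln(185/52.3) / (44.0 − 7.70)
  = 1.263 / 36.30 = 0.03480 h⁻¹
t½ = ln 2 / k = ln 2 / 0.03480 ≈ 19.9 hours

19.9 hours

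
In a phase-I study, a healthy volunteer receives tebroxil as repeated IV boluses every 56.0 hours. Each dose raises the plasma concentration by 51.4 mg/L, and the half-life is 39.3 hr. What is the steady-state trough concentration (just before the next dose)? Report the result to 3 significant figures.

k = ln 2 / 39.3 = 0.01764 hr⁻¹
Fraction remaining after one interval: e^(−kτ) = e^(−0.01764 × 56.0) = 0.3724
R = 1 / (1 − 0.3724) = 1.593
Css,max = 51.4 × 1.593 = 81.90 mg/L
Css,min = Css,max × e^(−kτ) = 81.90 × 0.3724 ≈ 30.5 mg/L

30.5 mg/L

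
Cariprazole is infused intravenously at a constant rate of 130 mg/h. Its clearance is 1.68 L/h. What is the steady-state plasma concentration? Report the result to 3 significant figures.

Css = infusion rate / CL = 130 / 1.68 ≈ 77.4 µg/mL

77.4 µg/mL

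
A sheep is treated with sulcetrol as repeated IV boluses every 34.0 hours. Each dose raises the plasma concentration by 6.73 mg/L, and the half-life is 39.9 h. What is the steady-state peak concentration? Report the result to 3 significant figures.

15.1 mg/L

k = ln 2 / 39.9 = 0.01737 h⁻¹
Fraction remaining after one interval: e^(−kτ) = e^(−0.01737 × 34.0) = 0.5540
R = 1 / (1 − 0.5540) = 2.242
Css,max = 6.73 × 2.242 ≈ 15.1 mg/L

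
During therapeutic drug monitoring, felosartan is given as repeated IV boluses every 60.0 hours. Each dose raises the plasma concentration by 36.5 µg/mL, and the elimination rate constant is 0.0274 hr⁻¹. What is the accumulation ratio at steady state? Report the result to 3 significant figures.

Fraction remaining after one interval: e^(−kτ) = e^(−0.02740 × 60.0) = 0.1932
R = 1 / (1 − 0.1932) = 1 / 0.8068 ≈ 1.24

1.24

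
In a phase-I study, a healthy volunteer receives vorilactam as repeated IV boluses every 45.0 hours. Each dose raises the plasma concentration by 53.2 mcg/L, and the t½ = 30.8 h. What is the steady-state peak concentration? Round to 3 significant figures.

k = ln 2 / 30.8 = 0.02250 h⁻¹
Fraction remaining after one interval: e^(−kτ) = e^(−0.02250 × 45.0) = 0.3632
R = 1 / (1 − 0.3632) = 1.570
Css,max = 53.2 × 1.570 ≈ 83.5 mcg/L

83.5 mcg/L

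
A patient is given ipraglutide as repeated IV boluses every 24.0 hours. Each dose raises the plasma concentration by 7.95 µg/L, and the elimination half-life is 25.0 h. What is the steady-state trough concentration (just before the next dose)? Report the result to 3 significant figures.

k = ln 2 / 25.0 = 0.02773 h⁻¹
Fraction remaining after one interval: e^(−kτ) = e^(−0.02773 × 24.0) = 0.5141
R = 1 / (1 − 0.5141) = 2.058
Css,max = 7.95 × 2.058 = 16.36 µg/L
Css,min = Css,max × e^(−kτ) = 16.36 × 0.5141 ≈ 8.41 µg/L

8.41 µg/L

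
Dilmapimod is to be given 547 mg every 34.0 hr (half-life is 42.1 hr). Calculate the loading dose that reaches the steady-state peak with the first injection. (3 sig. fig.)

k = ln 2 / 42.1 = 0.01646 hr⁻¹
Accumulation ratio R = 1 / (1 − e^(−kτ)) = 1 / (1 − e^(−0.01646×34.0)) = 1 / (1 − 0.5713) = 2.333
Loading dose = maintenance dose × R = 547 × 2.333 ≈ 1280 mg

1280 mg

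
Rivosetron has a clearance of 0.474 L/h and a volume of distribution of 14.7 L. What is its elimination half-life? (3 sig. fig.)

21.5 hours

k = CL / V = 0.474 / 14.7 = 0.03224 h⁻¹
t½ = ln 2 / k = ln 2 / 0.03224 ≈ 21.5 hours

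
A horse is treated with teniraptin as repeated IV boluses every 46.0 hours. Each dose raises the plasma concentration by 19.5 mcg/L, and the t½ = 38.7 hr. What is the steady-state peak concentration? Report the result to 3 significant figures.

34.7 mcg/L

k = ln 2 / 38.7 = 0.01791 hr⁻¹
Fraction remaining after one interval: e^(−kτ) = e^(−0.01791 × 46.0) = 0.4387
R = 1 / (1 − 0.4387) = 1.782
Css,max = 19.5 × 1.782 ≈ 34.7 mcg/L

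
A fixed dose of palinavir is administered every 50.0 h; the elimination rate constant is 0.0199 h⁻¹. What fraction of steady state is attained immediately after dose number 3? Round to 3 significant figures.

0.949

f_n = 1 − e^(−nkτ) = 1 − e^(−3 × 0.01990 × 50.0) = 1 − e^(−2.985) = 1 − 0.05054 ≈ 0.949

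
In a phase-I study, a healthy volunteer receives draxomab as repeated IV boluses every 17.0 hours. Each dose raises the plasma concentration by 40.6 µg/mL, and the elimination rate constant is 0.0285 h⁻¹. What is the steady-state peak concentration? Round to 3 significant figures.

Fraction remaining after one interval: e^(−kτ) = e^(−0.02850 × 17.0) = 0.6160
R = 1 / (1 − 0.6160) = 2.604
Css,max = 40.6 × 2.604 ≈ 106 µg/mL

106 µg/mL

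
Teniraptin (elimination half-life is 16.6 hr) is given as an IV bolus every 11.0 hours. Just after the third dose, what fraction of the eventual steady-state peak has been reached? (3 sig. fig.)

k = ln 2 / 16.6 = 0.04176 hr⁻¹
f_n = 1 − e^(−nkτ) = 1 − e^(−3 × 0.04176 × 11.0) = 1 − e^(−1.378) = 1 − 0.2521 ≈ 0.748

0.748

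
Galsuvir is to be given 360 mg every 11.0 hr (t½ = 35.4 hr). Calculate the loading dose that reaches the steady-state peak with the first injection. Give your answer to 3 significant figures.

1860 mg

k = ln 2 / 35.4 = 0.01958 hr⁻¹
Accumulation ratio R = 1 / (1 − e^(−kτ)) = 1 / (1 − e^(−0.01958×11.0)) = 1 / (1 − 0.8062) = 5.161
Loading dose = maintenance dose × R = 360 × 5.161 ≈ 1860 mg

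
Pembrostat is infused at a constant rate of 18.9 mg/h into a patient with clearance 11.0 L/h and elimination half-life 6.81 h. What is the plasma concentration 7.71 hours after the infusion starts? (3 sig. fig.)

Css = rate / CL = 18.9 / 11.0 = 1.718 mg/L
k = ln 2 / 6.81 = 0.1018 h⁻¹
C(t) = Css (1 − e^(−kt)) = 1.718 × (1 − e^(−0.7848)) = 1.718 × 0.5438 ≈ 0.934 mg/L

0.934 mg/L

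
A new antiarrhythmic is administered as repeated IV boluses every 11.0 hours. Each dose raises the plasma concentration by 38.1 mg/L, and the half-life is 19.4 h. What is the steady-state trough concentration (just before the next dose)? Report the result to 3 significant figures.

k = ln 2 / 19.4 = 0.03573 h⁻¹
Fraction remaining after one interval: e^(−kτ) = e^(−0.03573 × 11.0) = 0.6750
R = 1 / (1 − 0.6750) = 3.077
Css,max = 38.1 × 3.077 = 117.2 mg/L
Css,min = Css,max × e^(−kτ) = 117.2 × 0.6750 ≈ 79.1 mg/L

79.1 mg/L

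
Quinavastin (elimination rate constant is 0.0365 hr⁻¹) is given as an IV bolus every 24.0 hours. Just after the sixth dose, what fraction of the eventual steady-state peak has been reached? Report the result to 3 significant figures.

0.995

f_n = 1 − e^(−nkτ) = 1 − e^(−6 × 0.03650 × 24.0) = 1 − e^(−5.256) = 1 − 0.005216 ≈ 0.995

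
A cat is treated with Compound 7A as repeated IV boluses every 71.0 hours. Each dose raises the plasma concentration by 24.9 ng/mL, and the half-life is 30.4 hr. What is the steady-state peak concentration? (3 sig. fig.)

31.1 ng/mL

k = ln 2 / 30.4 = 0.02280 hr⁻¹
Fraction remaining after one interval: e^(−kτ) = e^(−0.02280 × 71.0) = 0.1981
R = 1 / (1 − 0.1981) = 1.247
Css,max = 24.9 × 1.247 ≈ 31.1 ng/mL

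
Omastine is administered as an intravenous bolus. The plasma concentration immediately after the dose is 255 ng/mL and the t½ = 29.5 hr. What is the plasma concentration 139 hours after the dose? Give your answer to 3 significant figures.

k = ln 2 / 29.5 = 0.02350 hr⁻¹
C(t) = C₀ e^(−kt) = 255 × e^(−0.02350 × 139) = 255 × e^(−3.266) = 255 × 0.03816 ≈ 9.73 ng/mL

9.73 ng/mL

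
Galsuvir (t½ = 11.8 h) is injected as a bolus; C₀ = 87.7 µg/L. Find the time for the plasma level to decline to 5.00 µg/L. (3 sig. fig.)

k = ln 2 / 11.8 = 0.05874 h⁻¹
C(t) = C₀ e^(−kt)  ⇒  t = ln(C₀/C) / k
t = ln(87.7/5.00) / 0.05874 = 2.864 / 0.05874 ≈ 48.8 hours

48.8 hours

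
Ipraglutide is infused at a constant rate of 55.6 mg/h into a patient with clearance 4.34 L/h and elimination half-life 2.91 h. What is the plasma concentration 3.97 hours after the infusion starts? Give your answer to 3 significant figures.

Css = rate / CL = 55.6 / 4.34 = 12.81 µg/mL
k = ln 2 / 2.91 = 0.2382 h⁻¹
C(t) = Css (1 − e^(−kt)) = 12.81 × (1 − e^(−0.9456)) = 12.81 × 0.6116 ≈ 7.83 µg/mL

7.83 µg/mL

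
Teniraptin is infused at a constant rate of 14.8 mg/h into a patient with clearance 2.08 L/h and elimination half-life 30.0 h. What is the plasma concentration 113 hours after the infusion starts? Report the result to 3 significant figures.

6.59 mg/L

Css = rate / CL = 14.8 / 2.08 = 7.115 mg/L
k = ln 2 / 30.0 = 0.02310 h⁻¹
C(t) = Css (1 − e^(−kt)) = 7.115 × (1 − e^(−2.611)) = 7.115 × 0.9265 ≈ 6.59 mg/L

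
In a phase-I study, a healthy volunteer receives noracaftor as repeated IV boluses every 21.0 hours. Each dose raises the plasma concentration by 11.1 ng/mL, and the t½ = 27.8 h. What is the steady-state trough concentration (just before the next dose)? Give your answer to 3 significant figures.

16.1 ng/mL

k = ln 2 / 27.8 = 0.02493 h⁻¹
Fraction remaining after one interval: e^(−kτ) = e^(−0.02493 × 21.0) = 0.5924
R = 1 / (1 − 0.5924) = 2.453
Css,max = 11.1 × 2.453 = 27.23 ng/mL
Css,min = Css,max × e^(−kτ) = 27.23 × 0.5924 ≈ 16.1 ng/mL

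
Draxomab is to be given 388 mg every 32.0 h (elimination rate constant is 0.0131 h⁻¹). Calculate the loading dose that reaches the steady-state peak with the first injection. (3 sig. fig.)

Accumulation ratio R = 1 / (1 − e^(−kτ)) = 1 / (1 − e^(−0.01310×32.0)) = 1 / (1 − 0.6576) = 2.920
Loading dose = maintenance dose × R = 388 × 2.920 ≈ 1130 mg

1130 mg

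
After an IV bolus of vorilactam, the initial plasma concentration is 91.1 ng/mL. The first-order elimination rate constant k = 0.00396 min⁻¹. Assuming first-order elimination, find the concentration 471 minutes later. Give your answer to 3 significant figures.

C(t) = C₀ e^(−kt) = 91.1 × e^(−0.003960 × 471) = 91.1 × e^(−1.865) = 91.1 × 0.1549 ≈ 14.1 ng/mL

14.1 ng/mL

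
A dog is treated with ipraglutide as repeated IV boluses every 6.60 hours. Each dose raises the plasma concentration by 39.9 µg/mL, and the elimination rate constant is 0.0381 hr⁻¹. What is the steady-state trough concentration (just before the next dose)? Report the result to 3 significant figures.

Fraction remaining after one interval: e^(−kτ) = e^(−0.03810 × 6.60) = 0.7777
R = 1 / (1 − 0.7777) = 4.498
Css,max = 39.9 × 4.498 = 179.5 µg/mL
Css,min = Css,max × e^(−kτ) = 179.5 × 0.7777 ≈ 140 µg/mL

140 µg/mL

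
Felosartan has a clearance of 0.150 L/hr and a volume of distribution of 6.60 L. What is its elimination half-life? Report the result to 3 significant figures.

k = CL / V = 0.150 / 6.60 = 0.02273 hr⁻¹
t½ = ln 2 / k = ln 2 / 0.02273 ≈ 30.5 hours

30.5 hours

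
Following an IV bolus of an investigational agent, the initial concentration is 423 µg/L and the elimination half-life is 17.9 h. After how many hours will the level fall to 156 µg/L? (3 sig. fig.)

k = ln 2 / 17.9 = 0.03872 h⁻¹
C(t) = C₀ e^(−kt)  ⇒  t = ln(C₀/C) / k
t = ln(423/156) / 0.03872 = 0.9975 / 0.03872 ≈ 25.8 hours

25.8 hours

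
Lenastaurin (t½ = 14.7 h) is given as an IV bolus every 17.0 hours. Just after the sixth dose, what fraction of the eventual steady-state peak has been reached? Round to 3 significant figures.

k = ln 2 / 14.7 = 0.04715 h⁻¹
f_n = 1 − e^(−nkτ) = 1 − e^(−6 × 0.04715 × 17.0) = 1 − e^(−4.810) = 1 − 0.008151 ≈ 0.992

0.992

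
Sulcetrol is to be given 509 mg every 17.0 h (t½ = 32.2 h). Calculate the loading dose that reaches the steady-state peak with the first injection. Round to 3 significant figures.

1660 mg

k = ln 2 / 32.2 = 0.02153 h⁻¹
Accumulation ratio R = 1 / (1 − e^(−kτ)) = 1 / (1 − e^(−0.02153×17.0)) = 1 / (1 − 0.6935) = 3.263
Loading dose = maintenance dose × R = 509 × 3.263 ≈ 1660 mg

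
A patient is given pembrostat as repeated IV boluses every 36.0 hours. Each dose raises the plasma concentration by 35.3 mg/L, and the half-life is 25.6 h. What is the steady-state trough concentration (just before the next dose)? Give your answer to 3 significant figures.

k = ln 2 / 25.6 = 0.02708 h⁻¹
Fraction remaining after one interval: e^(−kτ) = e^(−0.02708 × 36.0) = 0.3773
R = 1 / (1 − 0.3773) = 1.606
Css,max = 35.3 × 1.606 = 56.69 mg/L
Css,min = Css,max × e^(−kτ) = 56.69 × 0.3773 ≈ 21.4 mg/L

21.4 mg/L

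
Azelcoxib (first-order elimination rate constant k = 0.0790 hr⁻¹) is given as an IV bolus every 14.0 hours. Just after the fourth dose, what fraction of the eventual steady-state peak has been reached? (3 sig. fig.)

f_n = 1 − e^(−nkτ) = 1 − e^(−4 × 0.07900 × 14.0) = 1 − e^(−4.424) = 1 − 0.01199 ≈ 0.988

0.988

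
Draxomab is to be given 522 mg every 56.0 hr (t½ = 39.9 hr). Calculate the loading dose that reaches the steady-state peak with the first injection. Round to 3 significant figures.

839 mg

k = ln 2 / 39.9 = 0.01737 hr⁻¹
Accumulation ratio R = 1 / (1 − e^(−kτ)) = 1 / (1 − e^(−0.01737×56.0)) = 1 / (1 − 0.3780) = 1.608
Loading dose = maintenance dose × R = 522 × 1.608 ≈ 839 mg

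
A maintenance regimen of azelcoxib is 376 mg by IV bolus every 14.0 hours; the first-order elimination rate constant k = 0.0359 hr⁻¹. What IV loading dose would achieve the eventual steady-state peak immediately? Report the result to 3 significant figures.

Accumulation ratio R = 1 / (1 − e^(−kτ)) = 1 / (1 − e^(−0.03590×14.0)) = 1 / (1 − 0.6050) = 2.531
Loading dose = maintenance dose × R = 376 × 2.531 ≈ 952 mg

952 mg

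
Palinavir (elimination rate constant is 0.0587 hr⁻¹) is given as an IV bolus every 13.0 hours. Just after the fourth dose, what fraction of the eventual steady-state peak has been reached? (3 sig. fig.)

0.953

f_n = 1 − e^(−nkτ) = 1 − e^(−4 × 0.05870 × 13.0) = 1 − e^(−3.052) = 1 − 0.04725 ≈ 0.953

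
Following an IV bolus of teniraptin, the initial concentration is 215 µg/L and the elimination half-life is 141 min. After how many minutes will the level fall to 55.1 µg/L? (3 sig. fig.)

277 minutes

k = ln 2 / 141 = 0.004916 min⁻¹
C(t) = C₀ e^(−kt)  ⇒  t = ln(C₀/C) / k
t = ln(215/55.1) / 0.004916 = 1.361 / 0.004916 ≈ 277 minutes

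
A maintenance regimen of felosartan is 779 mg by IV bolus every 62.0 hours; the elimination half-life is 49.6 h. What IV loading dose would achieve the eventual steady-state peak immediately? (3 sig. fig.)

k = ln 2 / 49.6 = 0.01397 h⁻¹
Accumulation ratio R = 1 / (1 − e^(−kτ)) = 1 / (1 − e^(−0.01397×62.0)) = 1 / (1 − 0.4204) = 1.725
Loading dose = maintenance dose × R = 779 × 1.725 ≈ 1340 mg

1340 mg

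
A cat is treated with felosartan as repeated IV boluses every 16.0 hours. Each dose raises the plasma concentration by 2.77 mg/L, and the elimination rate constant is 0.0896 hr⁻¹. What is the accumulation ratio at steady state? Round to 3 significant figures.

1.31

Fraction remaining after one interval: e^(−kτ) = e^(−0.08960 × 16.0) = 0.2384
R = 1 / (1 − 0.2384) = 1 / 0.7616 ≈ 1.31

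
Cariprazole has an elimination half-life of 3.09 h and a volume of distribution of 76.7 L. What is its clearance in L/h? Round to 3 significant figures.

17.2 L/h

k = ln 2 / t½ = ln 2 / 3.09 = 0.2243 h⁻¹
CL = k · V = 0.2243 × 76.7 ≈ 17.2 L/h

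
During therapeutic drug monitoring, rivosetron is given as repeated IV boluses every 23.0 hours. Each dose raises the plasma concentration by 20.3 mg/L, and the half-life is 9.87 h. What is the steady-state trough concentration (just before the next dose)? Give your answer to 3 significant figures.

k = ln 2 / 9.87 = 0.07023 h⁻¹
Fraction remaining after one interval: e^(−kτ) = e^(−0.07023 × 23.0) = 0.1988
R = 1 / (1 − 0.1988) = 1.248
Css,max = 20.3 × 1.248 = 25.34 mg/L
Css,min = Css,max × e^(−kτ) = 25.34 × 0.1988 ≈ 5.04 mg/L

5.04 mg/L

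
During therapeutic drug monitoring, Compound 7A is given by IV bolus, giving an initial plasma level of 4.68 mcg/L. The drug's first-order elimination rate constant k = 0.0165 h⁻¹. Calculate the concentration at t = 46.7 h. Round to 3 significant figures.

C(t) = C₀ e^(−kt) = 4.68 × e^(−0.01650 × 46.7) = 4.68 × e^(−0.7706) = 4.68 × 0.4628 ≈ 2.17 mcg/L

2.17 mcg/L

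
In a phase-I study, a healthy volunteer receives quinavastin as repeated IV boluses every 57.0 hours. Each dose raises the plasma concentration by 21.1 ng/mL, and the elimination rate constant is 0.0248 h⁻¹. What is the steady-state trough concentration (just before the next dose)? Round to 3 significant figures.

6.78 ng/mL

Fraction remaining after one interval: e^(−kτ) = e^(−0.02480 × 57.0) = 0.2433
R = 1 / (1 − 0.2433) = 1.321
Css,max = 21.1 × 1.321 = 27.88 ng/mL
Css,min = Css,max × e^(−kτ) = 27.88 × 0.2433 ≈ 6.78 ng/mL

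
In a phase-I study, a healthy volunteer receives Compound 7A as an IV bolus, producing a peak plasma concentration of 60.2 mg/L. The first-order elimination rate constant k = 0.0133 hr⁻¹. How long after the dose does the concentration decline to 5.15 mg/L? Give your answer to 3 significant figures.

185 hours

C(t) = C₀ e^(−kt)  ⇒  t = ln(C₀/C) / k
t = ln(60.2/5.15) / 0.01330 = 2.459 / 0.01330 ≈ 185 hours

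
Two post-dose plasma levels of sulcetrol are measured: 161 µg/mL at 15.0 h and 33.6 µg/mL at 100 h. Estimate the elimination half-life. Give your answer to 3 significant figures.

37.6 hours

k = ln(C₁/C₂) / (t₂ − t₁) = ln(161/33.6) / (100 − 15.0)
  = 1.567 / 85.00 = 0.01843 h⁻¹
t½ = ln 2 / k = ln 2 / 0.01843 ≈ 37.6 hours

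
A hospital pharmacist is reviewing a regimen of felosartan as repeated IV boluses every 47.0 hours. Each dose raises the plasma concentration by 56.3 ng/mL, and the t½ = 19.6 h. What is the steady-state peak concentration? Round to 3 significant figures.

69.5 ng/mL

k = ln 2 / 19.6 = 0.03536 h⁻¹
Fraction remaining after one interval: e^(−kτ) = e^(−0.03536 × 47.0) = 0.1897
R = 1 / (1 − 0.1897) = 1.234
Css,max = 56.3 × 1.234 ≈ 69.5 ng/mL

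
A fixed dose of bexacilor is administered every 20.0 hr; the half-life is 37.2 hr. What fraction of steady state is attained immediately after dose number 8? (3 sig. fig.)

k = ln 2 / 37.2 = 0.01863 hr⁻¹
f_n = 1 − e^(−nkτ) = 1 − e^(−8 × 0.01863 × 20.0) = 1 − e^(−2.981) = 1 − 0.05073 ≈ 0.949

0.949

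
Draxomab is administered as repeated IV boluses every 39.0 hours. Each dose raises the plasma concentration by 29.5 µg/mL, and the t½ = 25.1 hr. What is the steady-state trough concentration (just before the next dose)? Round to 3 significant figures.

k = ln 2 / 25.1 = 0.02762 hr⁻¹
Fraction remaining after one interval: e^(−kτ) = e^(−0.02762 × 39.0) = 0.3406
R = 1 / (1 − 0.3406) = 1.517
Css,max = 29.5 × 1.517 = 44.74 µg/mL
Css,min = Css,max × e^(−kτ) = 44.74 × 0.3406 ≈ 15.2 µg/mL

15.2 µg/mL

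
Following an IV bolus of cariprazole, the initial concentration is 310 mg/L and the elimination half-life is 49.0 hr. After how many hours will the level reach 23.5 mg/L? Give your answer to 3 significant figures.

182 hours

k = ln 2 / 49.0 = 0.01415 hr⁻¹
C(t) = C₀ e^(−kt)  ⇒  t = ln(C₀/C) / k
t = ln(310/23.5) / 0.01415 = 2.580 / 0.01415 ≈ 182 hours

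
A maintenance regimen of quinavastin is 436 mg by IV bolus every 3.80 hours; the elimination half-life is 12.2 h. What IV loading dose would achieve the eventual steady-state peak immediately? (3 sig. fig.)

k = ln 2 / 12.2 = 0.05682 h⁻¹
Accumulation ratio R = 1 / (1 − e^(−kτ)) = 1 / (1 − e^(−0.05682×3.80)) = 1 / (1 − 0.8058) = 5.150
Loading dose = maintenance dose × R = 436 × 5.150 ≈ 2250 mg

2250 mg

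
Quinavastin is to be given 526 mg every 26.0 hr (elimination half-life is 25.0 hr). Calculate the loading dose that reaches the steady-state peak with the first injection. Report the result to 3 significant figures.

1020 mg

k = ln 2 / 25.0 = 0.02773 hr⁻¹
Accumulation ratio R = 1 / (1 − e^(−kτ)) = 1 / (1 − e^(−0.02773×26.0)) = 1 / (1 − 0.4863) = 1.947
Loading dose = maintenance dose × R = 526 × 1.947 ≈ 1020 mg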